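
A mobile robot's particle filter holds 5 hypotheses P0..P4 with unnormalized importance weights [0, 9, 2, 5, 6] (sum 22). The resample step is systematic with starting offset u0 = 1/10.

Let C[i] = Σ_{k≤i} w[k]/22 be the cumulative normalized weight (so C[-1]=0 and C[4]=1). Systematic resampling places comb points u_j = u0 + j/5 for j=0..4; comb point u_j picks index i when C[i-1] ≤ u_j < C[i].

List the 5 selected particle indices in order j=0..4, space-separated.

C = [0, 9/22, 1/2, 8/11, 1]
j=0: u_0=1/10 ∈ [0, 9/22) → index 1
j=1: u_1=3/10 ∈ [0, 9/22) → index 1
j=2: u_2=1/2 ∈ [1/2, 8/11) → index 3
j=3: u_3=7/10 ∈ [1/2, 8/11) → index 3
j=4: u_4=9/10 ∈ [8/11, 1) → index 4

1 1 3 3 4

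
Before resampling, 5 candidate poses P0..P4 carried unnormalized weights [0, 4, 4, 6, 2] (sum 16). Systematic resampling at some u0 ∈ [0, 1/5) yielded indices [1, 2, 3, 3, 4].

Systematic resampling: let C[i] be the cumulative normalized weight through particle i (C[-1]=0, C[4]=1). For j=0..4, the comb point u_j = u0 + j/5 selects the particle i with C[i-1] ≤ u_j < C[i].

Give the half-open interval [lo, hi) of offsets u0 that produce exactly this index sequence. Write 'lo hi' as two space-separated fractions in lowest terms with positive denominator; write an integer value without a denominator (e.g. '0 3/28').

C = [0, 1/4, 1/2, 7/8, 1]
j=0 picked index 1: u0 ∈ [0, 1/4)
j=1 picked index 2: u0 ∈ [1/20, 3/10)
j=2 picked index 3: u0 ∈ [1/10, 19/40)
j=3 picked index 3: u0 ∈ [-1/10, 11/40)
j=4 picked index 4: u0 ∈ [3/40, 1/5)
intersection: [1/10, 1/5)

1/10 1/5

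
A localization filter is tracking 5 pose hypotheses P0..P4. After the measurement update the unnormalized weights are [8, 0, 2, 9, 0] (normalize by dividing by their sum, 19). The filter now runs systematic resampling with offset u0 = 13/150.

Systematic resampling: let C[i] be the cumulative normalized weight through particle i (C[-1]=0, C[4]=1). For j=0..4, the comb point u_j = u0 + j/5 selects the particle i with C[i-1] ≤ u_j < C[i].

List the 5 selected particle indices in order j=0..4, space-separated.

C = [8/19, 8/19, 10/19, 1, 1]
j=0: u_0=13/150 ∈ [0, 8/19) → index 0
j=1: u_1=43/150 ∈ [0, 8/19) → index 0
j=2: u_2=73/150 ∈ [8/19, 10/19) → index 2
j=3: u_3=103/150 ∈ [10/19, 1) → index 3
j=4: u_4=133/150 ∈ [10/19, 1) → index 3

0 0 2 3 3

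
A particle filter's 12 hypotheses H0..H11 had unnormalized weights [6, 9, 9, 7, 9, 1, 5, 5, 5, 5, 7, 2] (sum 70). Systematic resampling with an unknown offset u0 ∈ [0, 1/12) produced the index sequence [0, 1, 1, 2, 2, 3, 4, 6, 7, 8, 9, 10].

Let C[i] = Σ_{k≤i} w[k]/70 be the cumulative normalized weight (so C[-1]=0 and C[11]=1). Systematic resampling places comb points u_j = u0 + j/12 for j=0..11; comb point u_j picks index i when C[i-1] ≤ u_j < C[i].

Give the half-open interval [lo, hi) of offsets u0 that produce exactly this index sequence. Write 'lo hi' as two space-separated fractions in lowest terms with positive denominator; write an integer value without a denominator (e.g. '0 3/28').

1/420 1/105

C = [3/35, 3/14, 12/35, 31/70, 4/7, 41/70, 23/35, 51/70, 4/5, 61/70, 34/35, 1]
j=0 picked index 0: u0 ∈ [0, 3/35)
j=1 picked index 1: u0 ∈ [1/420, 11/84)
j=2 picked index 1: u0 ∈ [-17/210, 1/21)
j=3 picked index 2: u0 ∈ [-1/28, 13/140)
j=4 picked index 2: u0 ∈ [-5/42, 1/105)
j=5 picked index 3: u0 ∈ [-31/420, 11/420)
j=6 picked index 4: u0 ∈ [-2/35, 1/14)
j=7 picked index 6: u0 ∈ [1/420, 31/420)
j=8 picked index 7: u0 ∈ [-1/105, 13/210)
j=9 picked index 8: u0 ∈ [-3/140, 1/20)
j=10 picked index 9: u0 ∈ [-1/30, 4/105)
j=11 picked index 10: u0 ∈ [-19/420, 23/420)
intersection: [1/420, 1/105)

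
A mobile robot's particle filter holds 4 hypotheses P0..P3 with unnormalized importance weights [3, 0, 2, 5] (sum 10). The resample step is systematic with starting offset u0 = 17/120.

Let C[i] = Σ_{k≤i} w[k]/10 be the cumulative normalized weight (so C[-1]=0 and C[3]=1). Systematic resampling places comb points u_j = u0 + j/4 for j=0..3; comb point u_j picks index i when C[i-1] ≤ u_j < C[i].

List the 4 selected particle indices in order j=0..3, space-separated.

C = [3/10, 3/10, 1/2, 1]
j=0: u_0=17/120 ∈ [0, 3/10) → index 0
j=1: u_1=47/120 ∈ [3/10, 1/2) → index 2
j=2: u_2=77/120 ∈ [1/2, 1) → index 3
j=3: u_3=107/120 ∈ [1/2, 1) → index 3

0 2 3 3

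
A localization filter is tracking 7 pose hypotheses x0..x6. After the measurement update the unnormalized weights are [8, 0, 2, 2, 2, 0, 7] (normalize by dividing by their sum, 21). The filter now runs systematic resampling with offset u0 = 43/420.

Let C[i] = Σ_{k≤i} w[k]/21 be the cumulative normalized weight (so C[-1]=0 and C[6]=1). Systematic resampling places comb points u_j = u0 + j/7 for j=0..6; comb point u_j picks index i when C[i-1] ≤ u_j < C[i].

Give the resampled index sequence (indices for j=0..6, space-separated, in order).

C = [8/21, 8/21, 10/21, 4/7, 2/3, 2/3, 1]
j=0: u_0=43/420 ∈ [0, 8/21) → index 0
j=1: u_1=103/420 ∈ [0, 8/21) → index 0
j=2: u_2=163/420 ∈ [8/21, 10/21) → index 2
j=3: u_3=223/420 ∈ [10/21, 4/7) → index 3
j=4: u_4=283/420 ∈ [2/3, 1) → index 6
j=5: u_5=49/60 ∈ [2/3, 1) → index 6
j=6: u_6=403/420 ∈ [2/3, 1) → index 6

0 0 2 3 6 6 6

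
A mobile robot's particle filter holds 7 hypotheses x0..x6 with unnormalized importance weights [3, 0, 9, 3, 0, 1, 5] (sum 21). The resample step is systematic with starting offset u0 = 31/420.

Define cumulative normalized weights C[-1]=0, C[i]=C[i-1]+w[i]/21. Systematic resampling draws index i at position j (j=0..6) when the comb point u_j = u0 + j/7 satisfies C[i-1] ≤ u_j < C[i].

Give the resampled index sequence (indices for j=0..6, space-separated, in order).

C = [1/7, 1/7, 4/7, 5/7, 5/7, 16/21, 1]
j=0: u_0=31/420 ∈ [0, 1/7) → index 0
j=1: u_1=13/60 ∈ [1/7, 4/7) → index 2
j=2: u_2=151/420 ∈ [1/7, 4/7) → index 2
j=3: u_3=211/420 ∈ [1/7, 4/7) → index 2
j=4: u_4=271/420 ∈ [4/7, 5/7) → index 3
j=5: u_5=331/420 ∈ [16/21, 1) → index 6
j=6: u_6=391/420 ∈ [16/21, 1) → index 6

0 2 2 2 3 6 6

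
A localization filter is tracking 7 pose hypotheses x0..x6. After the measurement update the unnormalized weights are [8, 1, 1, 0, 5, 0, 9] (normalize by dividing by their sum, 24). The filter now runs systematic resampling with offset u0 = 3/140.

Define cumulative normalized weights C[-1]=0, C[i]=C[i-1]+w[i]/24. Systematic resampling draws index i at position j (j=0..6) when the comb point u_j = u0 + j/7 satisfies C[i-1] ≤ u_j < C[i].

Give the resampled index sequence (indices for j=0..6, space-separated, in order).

C = [1/3, 3/8, 5/12, 5/12, 5/8, 5/8, 1]
j=0: u_0=3/140 ∈ [0, 1/3) → index 0
j=1: u_1=23/140 ∈ [0, 1/3) → index 0
j=2: u_2=43/140 ∈ [0, 1/3) → index 0
j=3: u_3=9/20 ∈ [5/12, 5/8) → index 4
j=4: u_4=83/140 ∈ [5/12, 5/8) → index 4
j=5: u_5=103/140 ∈ [5/8, 1) → index 6
j=6: u_6=123/140 ∈ [5/8, 1) → index 6

0 0 0 4 4 6 6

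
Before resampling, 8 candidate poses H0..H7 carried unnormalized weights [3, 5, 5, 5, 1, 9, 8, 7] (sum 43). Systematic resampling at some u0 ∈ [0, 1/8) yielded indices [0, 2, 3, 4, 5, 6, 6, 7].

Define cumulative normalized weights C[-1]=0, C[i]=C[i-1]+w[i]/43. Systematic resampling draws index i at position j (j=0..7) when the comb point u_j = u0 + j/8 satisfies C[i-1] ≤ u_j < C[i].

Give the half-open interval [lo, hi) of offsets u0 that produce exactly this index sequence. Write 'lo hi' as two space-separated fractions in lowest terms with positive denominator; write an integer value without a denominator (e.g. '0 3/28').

21/344 23/344

C = [3/43, 8/43, 13/43, 18/43, 19/43, 28/43, 36/43, 1]
j=0 picked index 0: u0 ∈ [0, 3/43)
j=1 picked index 2: u0 ∈ [21/344, 61/344)
j=2 picked index 3: u0 ∈ [9/172, 29/172)
j=3 picked index 4: u0 ∈ [15/344, 23/344)
j=4 picked index 5: u0 ∈ [-5/86, 13/86)
j=5 picked index 6: u0 ∈ [9/344, 73/344)
j=6 picked index 6: u0 ∈ [-17/172, 15/172)
j=7 picked index 7: u0 ∈ [-13/344, 1/8)
intersection: [21/344, 23/344)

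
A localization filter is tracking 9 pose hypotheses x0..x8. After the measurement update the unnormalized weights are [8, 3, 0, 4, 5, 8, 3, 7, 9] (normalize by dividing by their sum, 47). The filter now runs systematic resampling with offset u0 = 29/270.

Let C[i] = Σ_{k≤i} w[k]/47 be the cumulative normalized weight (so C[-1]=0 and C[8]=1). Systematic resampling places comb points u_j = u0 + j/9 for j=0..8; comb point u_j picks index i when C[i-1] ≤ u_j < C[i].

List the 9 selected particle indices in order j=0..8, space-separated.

C = [8/47, 11/47, 11/47, 15/47, 20/47, 28/47, 31/47, 38/47, 1]
j=0: u_0=29/270 ∈ [0, 8/47) → index 0
j=1: u_1=59/270 ∈ [8/47, 11/47) → index 1
j=2: u_2=89/270 ∈ [15/47, 20/47) → index 4
j=3: u_3=119/270 ∈ [20/47, 28/47) → index 5
j=4: u_4=149/270 ∈ [20/47, 28/47) → index 5
j=5: u_5=179/270 ∈ [31/47, 38/47) → index 7
j=6: u_6=209/270 ∈ [31/47, 38/47) → index 7
j=7: u_7=239/270 ∈ [38/47, 1) → index 8
j=8: u_8=269/270 ∈ [38/47, 1) → index 8

0 1 4 5 5 7 7 8 8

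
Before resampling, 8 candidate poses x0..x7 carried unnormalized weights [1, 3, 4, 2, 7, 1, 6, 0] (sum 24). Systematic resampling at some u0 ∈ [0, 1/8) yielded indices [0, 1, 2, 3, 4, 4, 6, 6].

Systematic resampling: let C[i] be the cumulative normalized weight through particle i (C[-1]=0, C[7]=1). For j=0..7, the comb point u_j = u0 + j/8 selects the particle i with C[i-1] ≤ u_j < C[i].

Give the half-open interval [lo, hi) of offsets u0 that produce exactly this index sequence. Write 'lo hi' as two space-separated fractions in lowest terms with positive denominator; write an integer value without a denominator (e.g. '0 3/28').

C = [1/24, 1/6, 1/3, 5/12, 17/24, 3/4, 1, 1]
j=0 picked index 0: u0 ∈ [0, 1/24)
j=1 picked index 1: u0 ∈ [-1/12, 1/24)
j=2 picked index 2: u0 ∈ [-1/12, 1/12)
j=3 picked index 3: u0 ∈ [-1/24, 1/24)
j=4 picked index 4: u0 ∈ [-1/12, 5/24)
j=5 picked index 4: u0 ∈ [-5/24, 1/12)
j=6 picked index 6: u0 ∈ [0, 1/4)
j=7 picked index 6: u0 ∈ [-1/8, 1/8)
intersection: [0, 1/24)

0 1/24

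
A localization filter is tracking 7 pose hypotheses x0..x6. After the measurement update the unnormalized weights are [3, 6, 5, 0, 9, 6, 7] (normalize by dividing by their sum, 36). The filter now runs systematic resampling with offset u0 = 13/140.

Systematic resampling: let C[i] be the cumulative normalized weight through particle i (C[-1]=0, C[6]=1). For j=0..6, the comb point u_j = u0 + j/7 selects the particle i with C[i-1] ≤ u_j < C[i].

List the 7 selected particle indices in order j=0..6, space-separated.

C = [1/12, 1/4, 7/18, 7/18, 23/36, 29/36, 1]
j=0: u_0=13/140 ∈ [1/12, 1/4) → index 1
j=1: u_1=33/140 ∈ [1/12, 1/4) → index 1
j=2: u_2=53/140 ∈ [1/4, 7/18) → index 2
j=3: u_3=73/140 ∈ [7/18, 23/36) → index 4
j=4: u_4=93/140 ∈ [23/36, 29/36) → index 5
j=5: u_5=113/140 ∈ [29/36, 1) → index 6
j=6: u_6=19/20 ∈ [29/36, 1) → index 6

1 1 2 4 5 6 6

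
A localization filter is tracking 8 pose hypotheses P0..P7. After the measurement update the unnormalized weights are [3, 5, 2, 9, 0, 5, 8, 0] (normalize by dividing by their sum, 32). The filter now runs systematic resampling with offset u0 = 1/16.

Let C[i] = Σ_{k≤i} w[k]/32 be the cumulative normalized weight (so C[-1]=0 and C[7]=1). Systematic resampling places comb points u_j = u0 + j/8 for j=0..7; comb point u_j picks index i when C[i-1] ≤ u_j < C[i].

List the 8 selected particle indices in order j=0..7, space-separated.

C = [3/32, 1/4, 5/16, 19/32, 19/32, 3/4, 1, 1]
j=0: u_0=1/16 ∈ [0, 3/32) → index 0
j=1: u_1=3/16 ∈ [3/32, 1/4) → index 1
j=2: u_2=5/16 ∈ [5/16, 19/32) → index 3
j=3: u_3=7/16 ∈ [5/16, 19/32) → index 3
j=4: u_4=9/16 ∈ [5/16, 19/32) → index 3
j=5: u_5=11/16 ∈ [19/32, 3/4) → index 5
j=6: u_6=13/16 ∈ [3/4, 1) → index 6
j=7: u_7=15/16 ∈ [3/4, 1) → index 6

0 1 3 3 3 5 6 6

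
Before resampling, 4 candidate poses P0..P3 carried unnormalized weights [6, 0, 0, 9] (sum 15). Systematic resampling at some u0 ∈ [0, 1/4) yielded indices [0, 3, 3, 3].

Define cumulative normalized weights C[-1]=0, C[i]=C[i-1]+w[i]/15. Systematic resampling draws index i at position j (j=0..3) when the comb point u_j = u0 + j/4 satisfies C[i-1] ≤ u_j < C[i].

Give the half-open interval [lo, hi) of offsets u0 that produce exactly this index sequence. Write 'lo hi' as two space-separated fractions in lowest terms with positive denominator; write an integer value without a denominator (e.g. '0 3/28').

3/20 1/4

C = [2/5, 2/5, 2/5, 1]
j=0 picked index 0: u0 ∈ [0, 2/5)
j=1 picked index 3: u0 ∈ [3/20, 3/4)
j=2 picked index 3: u0 ∈ [-1/10, 1/2)
j=3 picked index 3: u0 ∈ [-7/20, 1/4)
intersection: [3/20, 1/4)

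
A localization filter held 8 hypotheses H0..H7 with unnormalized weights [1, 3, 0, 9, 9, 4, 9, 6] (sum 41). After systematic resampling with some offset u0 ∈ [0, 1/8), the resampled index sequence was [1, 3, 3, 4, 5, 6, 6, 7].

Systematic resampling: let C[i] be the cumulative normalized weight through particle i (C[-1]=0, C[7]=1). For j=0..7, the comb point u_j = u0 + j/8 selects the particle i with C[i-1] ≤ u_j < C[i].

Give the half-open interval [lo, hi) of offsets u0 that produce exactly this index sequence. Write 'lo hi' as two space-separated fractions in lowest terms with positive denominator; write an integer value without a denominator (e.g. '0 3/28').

C = [1/41, 4/41, 4/41, 13/41, 22/41, 26/41, 35/41, 1]
j=0 picked index 1: u0 ∈ [1/41, 4/41)
j=1 picked index 3: u0 ∈ [-9/328, 63/328)
j=2 picked index 3: u0 ∈ [-25/164, 11/164)
j=3 picked index 4: u0 ∈ [-19/328, 53/328)
j=4 picked index 5: u0 ∈ [3/82, 11/82)
j=5 picked index 6: u0 ∈ [3/328, 75/328)
j=6 picked index 6: u0 ∈ [-19/164, 17/164)
j=7 picked index 7: u0 ∈ [-7/328, 1/8)
intersection: [3/82, 11/164)

3/82 11/164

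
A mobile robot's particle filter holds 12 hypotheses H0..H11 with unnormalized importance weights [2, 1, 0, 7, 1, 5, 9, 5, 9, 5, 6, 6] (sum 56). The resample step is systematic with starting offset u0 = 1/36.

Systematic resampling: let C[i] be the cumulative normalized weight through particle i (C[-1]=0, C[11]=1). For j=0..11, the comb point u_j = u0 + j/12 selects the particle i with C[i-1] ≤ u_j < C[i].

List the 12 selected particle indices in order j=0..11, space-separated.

C = [1/28, 3/56, 3/56, 5/28, 11/56, 2/7, 25/56, 15/28, 39/56, 11/14, 25/28, 1]
j=0: u_0=1/36 ∈ [0, 1/28) → index 0
j=1: u_1=1/9 ∈ [3/56, 5/28) → index 3
j=2: u_2=7/36 ∈ [5/28, 11/56) → index 4
j=3: u_3=5/18 ∈ [11/56, 2/7) → index 5
j=4: u_4=13/36 ∈ [2/7, 25/56) → index 6
j=5: u_5=4/9 ∈ [2/7, 25/56) → index 6
j=6: u_6=19/36 ∈ [25/56, 15/28) → index 7
j=7: u_7=11/18 ∈ [15/28, 39/56) → index 8
j=8: u_8=25/36 ∈ [15/28, 39/56) → index 8
j=9: u_9=7/9 ∈ [39/56, 11/14) → index 9
j=10: u_10=31/36 ∈ [11/14, 25/28) → index 10
j=11: u_11=17/18 ∈ [25/28, 1) → index 11

0 3 4 5 6 6 7 8 8 9 10 11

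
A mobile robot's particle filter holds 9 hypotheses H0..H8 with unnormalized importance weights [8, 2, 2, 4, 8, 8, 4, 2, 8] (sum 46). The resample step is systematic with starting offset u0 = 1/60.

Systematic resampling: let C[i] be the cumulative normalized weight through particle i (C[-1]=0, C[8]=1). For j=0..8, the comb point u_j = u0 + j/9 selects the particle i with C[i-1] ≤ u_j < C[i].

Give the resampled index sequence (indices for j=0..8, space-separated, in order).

0 0 2 4 4 5 5 7 8

C = [4/23, 5/23, 6/23, 8/23, 12/23, 16/23, 18/23, 19/23, 1]
j=0: u_0=1/60 ∈ [0, 4/23) → index 0
j=1: u_1=23/180 ∈ [0, 4/23) → index 0
j=2: u_2=43/180 ∈ [5/23, 6/23) → index 2
j=3: u_3=7/20 ∈ [8/23, 12/23) → index 4
j=4: u_4=83/180 ∈ [8/23, 12/23) → index 4
j=5: u_5=103/180 ∈ [12/23, 16/23) → index 5
j=6: u_6=41/60 ∈ [12/23, 16/23) → index 5
j=7: u_7=143/180 ∈ [18/23, 19/23) → index 7
j=8: u_8=163/180 ∈ [19/23, 1) → index 8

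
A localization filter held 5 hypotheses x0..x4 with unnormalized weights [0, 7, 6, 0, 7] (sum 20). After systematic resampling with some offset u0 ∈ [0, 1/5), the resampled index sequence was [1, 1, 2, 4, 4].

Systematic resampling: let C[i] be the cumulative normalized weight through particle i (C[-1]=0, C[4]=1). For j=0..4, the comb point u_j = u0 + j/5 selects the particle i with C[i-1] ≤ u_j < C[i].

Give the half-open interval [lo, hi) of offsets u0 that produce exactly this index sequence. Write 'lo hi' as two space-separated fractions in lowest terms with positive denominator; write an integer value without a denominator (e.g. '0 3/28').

C = [0, 7/20, 13/20, 13/20, 1]
j=0 picked index 1: u0 ∈ [0, 7/20)
j=1 picked index 1: u0 ∈ [-1/5, 3/20)
j=2 picked index 2: u0 ∈ [-1/20, 1/4)
j=3 picked index 4: u0 ∈ [1/20, 2/5)
j=4 picked index 4: u0 ∈ [-3/20, 1/5)
intersection: [1/20, 3/20)

1/20 3/20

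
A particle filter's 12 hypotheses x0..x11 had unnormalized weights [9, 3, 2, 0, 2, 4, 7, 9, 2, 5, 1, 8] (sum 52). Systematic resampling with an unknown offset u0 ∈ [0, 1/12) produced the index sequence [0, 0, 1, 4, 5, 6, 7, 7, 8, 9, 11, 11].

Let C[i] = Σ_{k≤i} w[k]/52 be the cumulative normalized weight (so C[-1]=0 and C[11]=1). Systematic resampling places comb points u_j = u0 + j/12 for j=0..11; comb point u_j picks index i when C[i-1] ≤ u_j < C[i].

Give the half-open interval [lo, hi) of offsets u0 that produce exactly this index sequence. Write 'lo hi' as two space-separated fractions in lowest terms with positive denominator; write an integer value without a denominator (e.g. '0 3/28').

C = [9/52, 3/13, 7/26, 7/26, 4/13, 5/13, 27/52, 9/13, 19/26, 43/52, 11/13, 1]
j=0 picked index 0: u0 ∈ [0, 9/52)
j=1 picked index 0: u0 ∈ [-1/12, 7/78)
j=2 picked index 1: u0 ∈ [1/156, 5/78)
j=3 picked index 4: u0 ∈ [1/52, 3/52)
j=4 picked index 5: u0 ∈ [-1/39, 2/39)
j=5 picked index 6: u0 ∈ [-5/156, 4/39)
j=6 picked index 7: u0 ∈ [1/52, 5/26)
j=7 picked index 7: u0 ∈ [-5/78, 17/156)
j=8 picked index 8: u0 ∈ [1/39, 5/78)
j=9 picked index 9: u0 ∈ [-1/52, 1/13)
j=10 picked index 11: u0 ∈ [1/78, 1/6)
j=11 picked index 11: u0 ∈ [-11/156, 1/12)
intersection: [1/39, 2/39)

1/39 2/39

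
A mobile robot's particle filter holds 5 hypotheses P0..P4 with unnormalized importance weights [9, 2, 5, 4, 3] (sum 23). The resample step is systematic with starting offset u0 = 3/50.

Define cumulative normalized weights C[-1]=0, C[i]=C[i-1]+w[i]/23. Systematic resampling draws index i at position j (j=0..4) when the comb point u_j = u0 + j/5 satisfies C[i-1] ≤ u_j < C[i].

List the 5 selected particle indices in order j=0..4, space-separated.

C = [9/23, 11/23, 16/23, 20/23, 1]
j=0: u_0=3/50 ∈ [0, 9/23) → index 0
j=1: u_1=13/50 ∈ [0, 9/23) → index 0
j=2: u_2=23/50 ∈ [9/23, 11/23) → index 1
j=3: u_3=33/50 ∈ [11/23, 16/23) → index 2
j=4: u_4=43/50 ∈ [16/23, 20/23) → index 3

0 0 1 2 3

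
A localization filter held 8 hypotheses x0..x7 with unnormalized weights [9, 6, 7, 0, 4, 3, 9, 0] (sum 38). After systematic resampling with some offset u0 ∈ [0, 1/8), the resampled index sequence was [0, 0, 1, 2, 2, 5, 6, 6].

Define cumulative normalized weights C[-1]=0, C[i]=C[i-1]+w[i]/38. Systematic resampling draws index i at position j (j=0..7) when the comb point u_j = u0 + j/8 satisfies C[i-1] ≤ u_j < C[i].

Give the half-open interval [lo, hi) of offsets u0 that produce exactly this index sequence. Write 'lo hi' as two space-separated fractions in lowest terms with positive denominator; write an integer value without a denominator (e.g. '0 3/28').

C = [9/38, 15/38, 11/19, 11/19, 13/19, 29/38, 1, 1]
j=0 picked index 0: u0 ∈ [0, 9/38)
j=1 picked index 0: u0 ∈ [-1/8, 17/152)
j=2 picked index 1: u0 ∈ [-1/76, 11/76)
j=3 picked index 2: u0 ∈ [3/152, 31/152)
j=4 picked index 2: u0 ∈ [-2/19, 3/38)
j=5 picked index 5: u0 ∈ [9/152, 21/152)
j=6 picked index 6: u0 ∈ [1/76, 1/4)
j=7 picked index 6: u0 ∈ [-17/152, 1/8)
intersection: [9/152, 3/38)

9/152 3/38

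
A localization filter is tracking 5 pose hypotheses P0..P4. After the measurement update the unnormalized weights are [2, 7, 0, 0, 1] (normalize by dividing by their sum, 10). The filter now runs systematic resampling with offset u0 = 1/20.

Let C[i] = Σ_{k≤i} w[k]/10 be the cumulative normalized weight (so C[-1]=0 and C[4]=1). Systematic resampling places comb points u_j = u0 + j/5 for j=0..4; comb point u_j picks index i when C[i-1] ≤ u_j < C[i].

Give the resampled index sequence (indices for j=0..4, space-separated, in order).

0 1 1 1 1

C = [1/5, 9/10, 9/10, 9/10, 1]
j=0: u_0=1/20 ∈ [0, 1/5) → index 0
j=1: u_1=1/4 ∈ [1/5, 9/10) → index 1
j=2: u_2=9/20 ∈ [1/5, 9/10) → index 1
j=3: u_3=13/20 ∈ [1/5, 9/10) → index 1
j=4: u_4=17/20 ∈ [1/5, 9/10) → index 1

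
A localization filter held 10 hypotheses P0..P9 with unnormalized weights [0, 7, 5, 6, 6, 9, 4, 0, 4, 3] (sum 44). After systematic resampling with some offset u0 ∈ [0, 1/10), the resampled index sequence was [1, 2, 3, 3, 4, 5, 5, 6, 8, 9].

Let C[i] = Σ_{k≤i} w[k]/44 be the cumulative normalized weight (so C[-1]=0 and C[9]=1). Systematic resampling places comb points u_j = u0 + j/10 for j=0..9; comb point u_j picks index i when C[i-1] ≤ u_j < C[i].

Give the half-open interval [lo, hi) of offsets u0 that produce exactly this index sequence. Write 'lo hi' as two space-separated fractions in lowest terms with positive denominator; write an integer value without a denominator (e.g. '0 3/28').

4/55 1/10

C = [0, 7/44, 3/11, 9/22, 6/11, 3/4, 37/44, 37/44, 41/44, 1]
j=0 picked index 1: u0 ∈ [0, 7/44)
j=1 picked index 2: u0 ∈ [13/220, 19/110)
j=2 picked index 3: u0 ∈ [4/55, 23/110)
j=3 picked index 3: u0 ∈ [-3/110, 6/55)
j=4 picked index 4: u0 ∈ [1/110, 8/55)
j=5 picked index 5: u0 ∈ [1/22, 1/4)
j=6 picked index 5: u0 ∈ [-3/55, 3/20)
j=7 picked index 6: u0 ∈ [1/20, 31/220)
j=8 picked index 8: u0 ∈ [9/220, 29/220)
j=9 picked index 9: u0 ∈ [7/220, 1/10)
intersection: [4/55, 1/10)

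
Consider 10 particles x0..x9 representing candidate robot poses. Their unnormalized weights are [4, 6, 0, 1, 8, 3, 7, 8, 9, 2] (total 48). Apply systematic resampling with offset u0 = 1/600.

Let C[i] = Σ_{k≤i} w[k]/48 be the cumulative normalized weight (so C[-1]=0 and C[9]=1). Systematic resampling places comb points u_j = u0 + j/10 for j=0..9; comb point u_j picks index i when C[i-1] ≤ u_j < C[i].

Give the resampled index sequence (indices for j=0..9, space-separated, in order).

0 1 1 4 5 6 6 7 8 8

C = [1/12, 5/24, 5/24, 11/48, 19/48, 11/24, 29/48, 37/48, 23/24, 1]
j=0: u_0=1/600 ∈ [0, 1/12) → index 0
j=1: u_1=61/600 ∈ [1/12, 5/24) → index 1
j=2: u_2=121/600 ∈ [1/12, 5/24) → index 1
j=3: u_3=181/600 ∈ [11/48, 19/48) → index 4
j=4: u_4=241/600 ∈ [19/48, 11/24) → index 5
j=5: u_5=301/600 ∈ [11/24, 29/48) → index 6
j=6: u_6=361/600 ∈ [11/24, 29/48) → index 6
j=7: u_7=421/600 ∈ [29/48, 37/48) → index 7
j=8: u_8=481/600 ∈ [37/48, 23/24) → index 8
j=9: u_9=541/600 ∈ [37/48, 23/24) → index 8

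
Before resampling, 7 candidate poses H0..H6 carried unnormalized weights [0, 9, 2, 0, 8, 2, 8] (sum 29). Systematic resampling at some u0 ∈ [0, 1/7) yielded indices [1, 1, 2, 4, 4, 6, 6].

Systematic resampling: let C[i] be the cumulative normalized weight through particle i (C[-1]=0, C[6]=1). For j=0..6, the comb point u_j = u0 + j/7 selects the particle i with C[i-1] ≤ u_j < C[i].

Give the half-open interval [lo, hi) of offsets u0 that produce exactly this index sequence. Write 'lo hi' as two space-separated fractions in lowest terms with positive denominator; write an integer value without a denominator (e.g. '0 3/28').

5/203 17/203

C = [0, 9/29, 11/29, 11/29, 19/29, 21/29, 1]
j=0 picked index 1: u0 ∈ [0, 9/29)
j=1 picked index 1: u0 ∈ [-1/7, 34/203)
j=2 picked index 2: u0 ∈ [5/203, 19/203)
j=3 picked index 4: u0 ∈ [-10/203, 46/203)
j=4 picked index 4: u0 ∈ [-39/203, 17/203)
j=5 picked index 6: u0 ∈ [2/203, 2/7)
j=6 picked index 6: u0 ∈ [-27/203, 1/7)
intersection: [5/203, 17/203)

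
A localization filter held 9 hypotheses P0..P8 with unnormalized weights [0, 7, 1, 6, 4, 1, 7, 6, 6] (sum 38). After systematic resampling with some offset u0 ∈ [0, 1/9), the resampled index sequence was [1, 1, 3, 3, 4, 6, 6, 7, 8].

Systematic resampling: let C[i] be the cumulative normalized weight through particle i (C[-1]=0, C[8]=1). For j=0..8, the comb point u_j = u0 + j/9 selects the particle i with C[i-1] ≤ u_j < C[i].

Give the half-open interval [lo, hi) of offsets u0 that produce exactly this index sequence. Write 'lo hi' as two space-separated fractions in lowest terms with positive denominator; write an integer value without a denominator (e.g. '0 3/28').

0 1/57

C = [0, 7/38, 4/19, 7/19, 9/19, 1/2, 13/19, 16/19, 1]
j=0 picked index 1: u0 ∈ [0, 7/38)
j=1 picked index 1: u0 ∈ [-1/9, 25/342)
j=2 picked index 3: u0 ∈ [-2/171, 25/171)
j=3 picked index 3: u0 ∈ [-7/57, 2/57)
j=4 picked index 4: u0 ∈ [-13/171, 5/171)
j=5 picked index 6: u0 ∈ [-1/18, 22/171)
j=6 picked index 6: u0 ∈ [-1/6, 1/57)
j=7 picked index 7: u0 ∈ [-16/171, 11/171)
j=8 picked index 8: u0 ∈ [-8/171, 1/9)
intersection: [0, 1/57)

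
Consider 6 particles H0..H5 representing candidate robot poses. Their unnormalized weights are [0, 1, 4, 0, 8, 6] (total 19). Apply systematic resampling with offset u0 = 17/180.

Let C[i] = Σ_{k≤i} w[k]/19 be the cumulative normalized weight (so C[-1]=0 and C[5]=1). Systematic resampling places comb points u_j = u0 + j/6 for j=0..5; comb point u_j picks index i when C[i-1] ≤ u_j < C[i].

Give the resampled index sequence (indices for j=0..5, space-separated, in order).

C = [0, 1/19, 5/19, 5/19, 13/19, 1]
j=0: u_0=17/180 ∈ [1/19, 5/19) → index 2
j=1: u_1=47/180 ∈ [1/19, 5/19) → index 2
j=2: u_2=77/180 ∈ [5/19, 13/19) → index 4
j=3: u_3=107/180 ∈ [5/19, 13/19) → index 4
j=4: u_4=137/180 ∈ [13/19, 1) → index 5
j=5: u_5=167/180 ∈ [13/19, 1) → index 5

2 2 4 4 5 5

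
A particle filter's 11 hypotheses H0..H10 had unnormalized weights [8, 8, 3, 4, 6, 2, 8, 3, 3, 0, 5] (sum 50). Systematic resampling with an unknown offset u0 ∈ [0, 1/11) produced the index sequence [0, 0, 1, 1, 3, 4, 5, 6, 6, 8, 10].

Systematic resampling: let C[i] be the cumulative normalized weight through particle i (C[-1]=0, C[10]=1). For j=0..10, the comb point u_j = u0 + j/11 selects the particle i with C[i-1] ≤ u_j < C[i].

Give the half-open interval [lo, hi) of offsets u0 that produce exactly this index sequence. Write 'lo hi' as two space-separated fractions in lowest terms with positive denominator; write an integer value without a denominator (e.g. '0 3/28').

19/550 13/275

C = [4/25, 8/25, 19/50, 23/50, 29/50, 31/50, 39/50, 21/25, 9/10, 9/10, 1]
j=0 picked index 0: u0 ∈ [0, 4/25)
j=1 picked index 0: u0 ∈ [-1/11, 19/275)
j=2 picked index 1: u0 ∈ [-6/275, 38/275)
j=3 picked index 1: u0 ∈ [-31/275, 13/275)
j=4 picked index 3: u0 ∈ [9/550, 53/550)
j=5 picked index 4: u0 ∈ [3/550, 69/550)
j=6 picked index 5: u0 ∈ [19/550, 41/550)
j=7 picked index 6: u0 ∈ [-9/550, 79/550)
j=8 picked index 6: u0 ∈ [-59/550, 29/550)
j=9 picked index 8: u0 ∈ [6/275, 9/110)
j=10 picked index 10: u0 ∈ [-1/110, 1/11)
intersection: [19/550, 13/275)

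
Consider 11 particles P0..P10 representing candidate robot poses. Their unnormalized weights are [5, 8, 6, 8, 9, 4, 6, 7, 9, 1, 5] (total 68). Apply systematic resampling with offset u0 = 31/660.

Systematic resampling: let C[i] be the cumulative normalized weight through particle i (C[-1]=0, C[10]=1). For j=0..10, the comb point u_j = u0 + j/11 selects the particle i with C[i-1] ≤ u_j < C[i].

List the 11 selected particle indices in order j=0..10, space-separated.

0 1 2 3 4 4 6 7 7 8 10

C = [5/68, 13/68, 19/68, 27/68, 9/17, 10/17, 23/34, 53/68, 31/34, 63/68, 1]
j=0: u_0=31/660 ∈ [0, 5/68) → index 0
j=1: u_1=91/660 ∈ [5/68, 13/68) → index 1
j=2: u_2=151/660 ∈ [13/68, 19/68) → index 2
j=3: u_3=211/660 ∈ [19/68, 27/68) → index 3
j=4: u_4=271/660 ∈ [27/68, 9/17) → index 4
j=5: u_5=331/660 ∈ [27/68, 9/17) → index 4
j=6: u_6=391/660 ∈ [10/17, 23/34) → index 6
j=7: u_7=41/60 ∈ [23/34, 53/68) → index 7
j=8: u_8=511/660 ∈ [23/34, 53/68) → index 7
j=9: u_9=571/660 ∈ [53/68, 31/34) → index 8
j=10: u_10=631/660 ∈ [63/68, 1) → index 10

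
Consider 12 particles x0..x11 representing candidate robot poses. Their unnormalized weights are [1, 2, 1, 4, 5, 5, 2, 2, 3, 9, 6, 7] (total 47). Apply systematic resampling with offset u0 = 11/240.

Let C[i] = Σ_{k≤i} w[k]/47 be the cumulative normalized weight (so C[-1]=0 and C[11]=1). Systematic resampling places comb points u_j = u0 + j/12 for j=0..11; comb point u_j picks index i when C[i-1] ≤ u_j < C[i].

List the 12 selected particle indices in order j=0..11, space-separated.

C = [1/47, 3/47, 4/47, 8/47, 13/47, 18/47, 20/47, 22/47, 25/47, 34/47, 40/47, 1]
j=0: u_0=11/240 ∈ [1/47, 3/47) → index 1
j=1: u_1=31/240 ∈ [4/47, 8/47) → index 3
j=2: u_2=17/80 ∈ [8/47, 13/47) → index 4
j=3: u_3=71/240 ∈ [13/47, 18/47) → index 5
j=4: u_4=91/240 ∈ [13/47, 18/47) → index 5
j=5: u_5=37/80 ∈ [20/47, 22/47) → index 7
j=6: u_6=131/240 ∈ [25/47, 34/47) → index 9
j=7: u_7=151/240 ∈ [25/47, 34/47) → index 9
j=8: u_8=57/80 ∈ [25/47, 34/47) → index 9
j=9: u_9=191/240 ∈ [34/47, 40/47) → index 10
j=10: u_10=211/240 ∈ [40/47, 1) → index 11
j=11: u_11=77/80 ∈ [40/47, 1) → index 11

1 3 4 5 5 7 9 9 9 10 11 11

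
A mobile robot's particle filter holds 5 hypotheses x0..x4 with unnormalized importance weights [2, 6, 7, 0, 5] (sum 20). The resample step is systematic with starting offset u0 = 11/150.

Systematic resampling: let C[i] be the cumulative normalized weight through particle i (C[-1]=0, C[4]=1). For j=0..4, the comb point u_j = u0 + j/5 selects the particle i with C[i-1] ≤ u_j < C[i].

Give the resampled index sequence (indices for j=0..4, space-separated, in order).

C = [1/10, 2/5, 3/4, 3/4, 1]
j=0: u_0=11/150 ∈ [0, 1/10) → index 0
j=1: u_1=41/150 ∈ [1/10, 2/5) → index 1
j=2: u_2=71/150 ∈ [2/5, 3/4) → index 2
j=3: u_3=101/150 ∈ [2/5, 3/4) → index 2
j=4: u_4=131/150 ∈ [3/4, 1) → index 4

0 1 2 2 4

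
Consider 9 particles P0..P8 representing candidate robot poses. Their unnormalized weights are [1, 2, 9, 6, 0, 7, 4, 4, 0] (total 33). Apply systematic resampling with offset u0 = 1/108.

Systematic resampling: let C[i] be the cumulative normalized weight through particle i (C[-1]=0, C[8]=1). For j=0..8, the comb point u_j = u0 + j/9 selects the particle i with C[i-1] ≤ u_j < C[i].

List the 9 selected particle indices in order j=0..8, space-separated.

C = [1/33, 1/11, 4/11, 6/11, 6/11, 25/33, 29/33, 1, 1]
j=0: u_0=1/108 ∈ [0, 1/33) → index 0
j=1: u_1=13/108 ∈ [1/11, 4/11) → index 2
j=2: u_2=25/108 ∈ [1/11, 4/11) → index 2
j=3: u_3=37/108 ∈ [1/11, 4/11) → index 2
j=4: u_4=49/108 ∈ [4/11, 6/11) → index 3
j=5: u_5=61/108 ∈ [6/11, 25/33) → index 5
j=6: u_6=73/108 ∈ [6/11, 25/33) → index 5
j=7: u_7=85/108 ∈ [25/33, 29/33) → index 6
j=8: u_8=97/108 ∈ [29/33, 1) → index 7

0 2 2 2 3 5 5 6 7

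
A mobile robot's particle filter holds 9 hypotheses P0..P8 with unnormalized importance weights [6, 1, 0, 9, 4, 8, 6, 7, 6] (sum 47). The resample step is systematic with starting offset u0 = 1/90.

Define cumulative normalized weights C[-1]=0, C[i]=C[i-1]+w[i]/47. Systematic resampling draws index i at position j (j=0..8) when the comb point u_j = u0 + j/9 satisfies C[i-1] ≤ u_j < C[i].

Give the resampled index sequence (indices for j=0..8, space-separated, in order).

C = [6/47, 7/47, 7/47, 16/47, 20/47, 28/47, 34/47, 41/47, 1]
j=0: u_0=1/90 ∈ [0, 6/47) → index 0
j=1: u_1=11/90 ∈ [0, 6/47) → index 0
j=2: u_2=7/30 ∈ [7/47, 16/47) → index 3
j=3: u_3=31/90 ∈ [16/47, 20/47) → index 4
j=4: u_4=41/90 ∈ [20/47, 28/47) → index 5
j=5: u_5=17/30 ∈ [20/47, 28/47) → index 5
j=6: u_6=61/90 ∈ [28/47, 34/47) → index 6
j=7: u_7=71/90 ∈ [34/47, 41/47) → index 7
j=8: u_8=9/10 ∈ [41/47, 1) → index 8

0 0 3 4 5 5 6 7 8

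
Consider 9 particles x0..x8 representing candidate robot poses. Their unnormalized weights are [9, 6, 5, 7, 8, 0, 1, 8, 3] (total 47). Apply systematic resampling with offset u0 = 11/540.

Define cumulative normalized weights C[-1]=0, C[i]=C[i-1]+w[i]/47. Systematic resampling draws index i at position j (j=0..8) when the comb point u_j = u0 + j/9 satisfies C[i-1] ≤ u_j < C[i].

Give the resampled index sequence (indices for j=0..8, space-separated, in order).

0 0 1 2 3 4 4 7 7

C = [9/47, 15/47, 20/47, 27/47, 35/47, 35/47, 36/47, 44/47, 1]
j=0: u_0=11/540 ∈ [0, 9/47) → index 0
j=1: u_1=71/540 ∈ [0, 9/47) → index 0
j=2: u_2=131/540 ∈ [9/47, 15/47) → index 1
j=3: u_3=191/540 ∈ [15/47, 20/47) → index 2
j=4: u_4=251/540 ∈ [20/47, 27/47) → index 3
j=5: u_5=311/540 ∈ [27/47, 35/47) → index 4
j=6: u_6=371/540 ∈ [27/47, 35/47) → index 4
j=7: u_7=431/540 ∈ [36/47, 44/47) → index 7
j=8: u_8=491/540 ∈ [36/47, 44/47) → index 7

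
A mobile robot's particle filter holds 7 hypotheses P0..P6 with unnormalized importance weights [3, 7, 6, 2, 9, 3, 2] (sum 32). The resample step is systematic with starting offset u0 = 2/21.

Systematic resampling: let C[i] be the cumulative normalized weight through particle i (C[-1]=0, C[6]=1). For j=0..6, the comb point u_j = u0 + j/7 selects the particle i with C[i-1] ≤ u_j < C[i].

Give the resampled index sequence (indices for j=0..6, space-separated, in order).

1 1 2 3 4 4 6

C = [3/32, 5/16, 1/2, 9/16, 27/32, 15/16, 1]
j=0: u_0=2/21 ∈ [3/32, 5/16) → index 1
j=1: u_1=5/21 ∈ [3/32, 5/16) → index 1
j=2: u_2=8/21 ∈ [5/16, 1/2) → index 2
j=3: u_3=11/21 ∈ [1/2, 9/16) → index 3
j=4: u_4=2/3 ∈ [9/16, 27/32) → index 4
j=5: u_5=17/21 ∈ [9/16, 27/32) → index 4
j=6: u_6=20/21 ∈ [15/16, 1) → index 6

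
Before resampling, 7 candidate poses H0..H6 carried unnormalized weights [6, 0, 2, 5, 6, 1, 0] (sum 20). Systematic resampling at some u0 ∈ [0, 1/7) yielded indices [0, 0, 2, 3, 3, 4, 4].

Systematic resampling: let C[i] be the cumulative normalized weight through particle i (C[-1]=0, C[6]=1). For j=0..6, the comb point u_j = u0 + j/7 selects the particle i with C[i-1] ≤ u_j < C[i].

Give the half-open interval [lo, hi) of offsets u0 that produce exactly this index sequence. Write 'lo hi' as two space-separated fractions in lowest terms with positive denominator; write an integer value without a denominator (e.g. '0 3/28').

1/70 11/140

C = [3/10, 3/10, 2/5, 13/20, 19/20, 1, 1]
j=0 picked index 0: u0 ∈ [0, 3/10)
j=1 picked index 0: u0 ∈ [-1/7, 11/70)
j=2 picked index 2: u0 ∈ [1/70, 4/35)
j=3 picked index 3: u0 ∈ [-1/35, 31/140)
j=4 picked index 3: u0 ∈ [-6/35, 11/140)
j=5 picked index 4: u0 ∈ [-9/140, 33/140)
j=6 picked index 4: u0 ∈ [-29/140, 13/140)
intersection: [1/70, 11/140)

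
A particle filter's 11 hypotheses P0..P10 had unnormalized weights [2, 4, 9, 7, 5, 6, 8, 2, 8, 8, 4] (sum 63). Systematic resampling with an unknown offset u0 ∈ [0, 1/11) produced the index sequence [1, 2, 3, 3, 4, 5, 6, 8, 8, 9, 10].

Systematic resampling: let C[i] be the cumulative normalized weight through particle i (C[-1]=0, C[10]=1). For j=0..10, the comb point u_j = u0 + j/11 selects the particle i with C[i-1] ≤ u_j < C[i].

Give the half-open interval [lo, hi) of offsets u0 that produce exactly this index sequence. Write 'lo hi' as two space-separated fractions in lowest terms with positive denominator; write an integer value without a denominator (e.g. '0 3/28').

13/231 5/77

C = [2/63, 2/21, 5/21, 22/63, 3/7, 11/21, 41/63, 43/63, 17/21, 59/63, 1]
j=0 picked index 1: u0 ∈ [2/63, 2/21)
j=1 picked index 2: u0 ∈ [1/231, 34/231)
j=2 picked index 3: u0 ∈ [13/231, 116/693)
j=3 picked index 3: u0 ∈ [-8/231, 53/693)
j=4 picked index 4: u0 ∈ [-10/693, 5/77)
j=5 picked index 5: u0 ∈ [-2/77, 16/231)
j=6 picked index 6: u0 ∈ [-5/231, 73/693)
j=7 picked index 8: u0 ∈ [32/693, 40/231)
j=8 picked index 8: u0 ∈ [-31/693, 19/231)
j=9 picked index 9: u0 ∈ [-2/231, 82/693)
j=10 picked index 10: u0 ∈ [19/693, 1/11)
intersection: [13/231, 5/77)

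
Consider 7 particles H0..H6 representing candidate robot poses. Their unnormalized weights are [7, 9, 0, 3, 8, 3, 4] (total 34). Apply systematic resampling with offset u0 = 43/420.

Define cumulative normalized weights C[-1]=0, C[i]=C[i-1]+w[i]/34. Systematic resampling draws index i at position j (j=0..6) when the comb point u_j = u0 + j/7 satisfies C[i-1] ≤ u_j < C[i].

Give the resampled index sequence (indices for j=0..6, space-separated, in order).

C = [7/34, 8/17, 8/17, 19/34, 27/34, 15/17, 1]
j=0: u_0=43/420 ∈ [0, 7/34) → index 0
j=1: u_1=103/420 ∈ [7/34, 8/17) → index 1
j=2: u_2=163/420 ∈ [7/34, 8/17) → index 1
j=3: u_3=223/420 ∈ [8/17, 19/34) → index 3
j=4: u_4=283/420 ∈ [19/34, 27/34) → index 4
j=5: u_5=49/60 ∈ [27/34, 15/17) → index 5
j=6: u_6=403/420 ∈ [15/17, 1) → index 6

0 1 1 3 4 5 6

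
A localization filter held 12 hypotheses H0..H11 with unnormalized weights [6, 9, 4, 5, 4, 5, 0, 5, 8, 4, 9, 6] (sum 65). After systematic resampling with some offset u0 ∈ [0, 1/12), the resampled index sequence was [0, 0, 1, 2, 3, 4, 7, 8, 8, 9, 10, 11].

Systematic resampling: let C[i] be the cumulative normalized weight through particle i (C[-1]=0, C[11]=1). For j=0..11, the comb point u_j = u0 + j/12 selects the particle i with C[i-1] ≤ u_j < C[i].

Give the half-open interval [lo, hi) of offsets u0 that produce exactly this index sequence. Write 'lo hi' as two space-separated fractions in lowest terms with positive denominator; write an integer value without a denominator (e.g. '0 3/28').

1/130 7/780

C = [6/65, 3/13, 19/65, 24/65, 28/65, 33/65, 33/65, 38/65, 46/65, 10/13, 59/65, 1]
j=0 picked index 0: u0 ∈ [0, 6/65)
j=1 picked index 0: u0 ∈ [-1/12, 7/780)
j=2 picked index 1: u0 ∈ [-29/390, 5/78)
j=3 picked index 2: u0 ∈ [-1/52, 11/260)
j=4 picked index 3: u0 ∈ [-8/195, 7/195)
j=5 picked index 4: u0 ∈ [-37/780, 11/780)
j=6 picked index 7: u0 ∈ [1/130, 11/130)
j=7 picked index 8: u0 ∈ [1/780, 97/780)
j=8 picked index 8: u0 ∈ [-16/195, 8/195)
j=9 picked index 9: u0 ∈ [-11/260, 1/52)
j=10 picked index 10: u0 ∈ [-5/78, 29/390)
j=11 picked index 11: u0 ∈ [-7/780, 1/12)
intersection: [1/130, 7/780)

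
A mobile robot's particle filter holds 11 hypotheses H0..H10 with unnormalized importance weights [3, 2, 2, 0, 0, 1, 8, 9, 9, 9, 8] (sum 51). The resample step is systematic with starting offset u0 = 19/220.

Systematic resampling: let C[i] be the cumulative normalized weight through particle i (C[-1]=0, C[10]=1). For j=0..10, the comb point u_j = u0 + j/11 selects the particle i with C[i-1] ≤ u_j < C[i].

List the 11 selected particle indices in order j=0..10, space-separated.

C = [1/17, 5/51, 7/51, 7/51, 7/51, 8/51, 16/51, 25/51, 2/3, 43/51, 1]
j=0: u_0=19/220 ∈ [1/17, 5/51) → index 1
j=1: u_1=39/220 ∈ [8/51, 16/51) → index 6
j=2: u_2=59/220 ∈ [8/51, 16/51) → index 6
j=3: u_3=79/220 ∈ [16/51, 25/51) → index 7
j=4: u_4=9/20 ∈ [16/51, 25/51) → index 7
j=5: u_5=119/220 ∈ [25/51, 2/3) → index 8
j=6: u_6=139/220 ∈ [25/51, 2/3) → index 8
j=7: u_7=159/220 ∈ [2/3, 43/51) → index 9
j=8: u_8=179/220 ∈ [2/3, 43/51) → index 9
j=9: u_9=199/220 ∈ [43/51, 1) → index 10
j=10: u_10=219/220 ∈ [43/51, 1) → index 10

1 6 6 7 7 8 8 9 9 10 10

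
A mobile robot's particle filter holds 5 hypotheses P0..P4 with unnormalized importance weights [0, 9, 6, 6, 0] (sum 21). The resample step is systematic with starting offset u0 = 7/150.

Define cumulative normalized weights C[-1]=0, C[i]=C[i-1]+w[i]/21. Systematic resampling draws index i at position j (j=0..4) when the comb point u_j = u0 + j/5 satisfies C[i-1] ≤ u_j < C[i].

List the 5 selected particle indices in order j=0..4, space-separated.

1 1 2 2 3

C = [0, 3/7, 5/7, 1, 1]
j=0: u_0=7/150 ∈ [0, 3/7) → index 1
j=1: u_1=37/150 ∈ [0, 3/7) → index 1
j=2: u_2=67/150 ∈ [3/7, 5/7) → index 2
j=3: u_3=97/150 ∈ [3/7, 5/7) → index 2
j=4: u_4=127/150 ∈ [5/7, 1) → index 3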